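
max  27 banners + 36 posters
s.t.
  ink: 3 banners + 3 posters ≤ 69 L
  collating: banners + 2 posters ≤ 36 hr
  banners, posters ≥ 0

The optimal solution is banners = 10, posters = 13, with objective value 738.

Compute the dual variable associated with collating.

9

At the optimum: ink uses 69 of 69 (binding); collating uses 36 of 36 (binding).
Dual feasibility on the basic columns requires 3·y_ink + 1·y_collating = 27, 3·y_ink + 2·y_collating = 36.
Solving: y_ink = 6, y_collating = 9.
Shadow price of collating = 9.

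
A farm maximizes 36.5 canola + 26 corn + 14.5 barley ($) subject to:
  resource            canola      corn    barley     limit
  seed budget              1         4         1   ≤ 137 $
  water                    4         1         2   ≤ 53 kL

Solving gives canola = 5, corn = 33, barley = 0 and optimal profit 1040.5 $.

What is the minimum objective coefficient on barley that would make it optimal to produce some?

20.5

Both seed budget and water are binding at x*.
Dual feasibility on the basic columns requires 1·y_seed budget + 4·y_water = 36.5, 4·y_seed budget + 1·y_water = 26.
This yields shadow prices y_seed budget = 4.5, y_water = 8.
barley enters the basis when its profit ≥ yᵀa₃ = 4.5·1 + 8·2 = 20.5.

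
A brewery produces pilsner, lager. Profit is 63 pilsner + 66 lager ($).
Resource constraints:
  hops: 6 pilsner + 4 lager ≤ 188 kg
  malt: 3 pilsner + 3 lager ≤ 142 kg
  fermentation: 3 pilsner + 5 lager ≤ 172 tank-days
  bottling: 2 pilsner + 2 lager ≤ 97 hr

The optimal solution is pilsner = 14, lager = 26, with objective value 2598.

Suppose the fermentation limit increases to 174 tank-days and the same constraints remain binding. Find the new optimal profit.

Check each constraint at x*: hops 188/188 (tight); malt 120/142 (slack 22); fermentation 172/172 (tight); bottling 80/97 (slack 17).
Since malt, bottling are not tight, their duals are 0.
The binding rows give the dual system: 6·y_hops + 3·y_fermentation = 63 and 4·y_hops + 5·y_fermentation = 66.
→ y_hops = 6.5 and y_fermentation = 8.
Δz = y_fermentation·Δb = 8 × (2) = 16, so new z* = 2598 + 16 = 2614.

2614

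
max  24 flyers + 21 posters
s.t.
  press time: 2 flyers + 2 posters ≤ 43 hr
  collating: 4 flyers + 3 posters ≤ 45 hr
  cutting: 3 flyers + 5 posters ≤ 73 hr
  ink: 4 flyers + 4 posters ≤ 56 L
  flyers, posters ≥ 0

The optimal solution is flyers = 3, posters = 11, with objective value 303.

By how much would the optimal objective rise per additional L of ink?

Binding: collating and ink. Non-binding: press time (15 unused), cutting (9 unused).
Since press time, cutting are not tight, their duals are 0.
Dual feasibility on the basic columns requires 4·y_collating + 4·y_ink = 24, 3·y_collating + 4·y_ink = 21.
This yields shadow prices y_collating = 3, y_ink = 3.
Shadow price of ink = 3.

3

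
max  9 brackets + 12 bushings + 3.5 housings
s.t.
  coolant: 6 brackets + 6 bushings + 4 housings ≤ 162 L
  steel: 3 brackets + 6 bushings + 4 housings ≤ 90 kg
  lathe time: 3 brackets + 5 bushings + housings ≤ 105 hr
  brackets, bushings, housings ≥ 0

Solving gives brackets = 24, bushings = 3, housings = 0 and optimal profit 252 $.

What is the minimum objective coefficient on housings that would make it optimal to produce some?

Check each constraint at x*: coolant 162/162 (tight); steel 90/90 (tight); lathe time 87/105 (slack 18).
By complementary slackness, y = 0 for the non-binding constraint.
The binding rows give the dual system: 6·y_coolant + 3·y_steel = 9 and 6·y_coolant + 6·y_steel = 12.
→ y_coolant = 1 and y_steel = 1.
housings enters the basis when its profit ≥ yᵀa₃ = 1·4 + 1·4 = 8.

8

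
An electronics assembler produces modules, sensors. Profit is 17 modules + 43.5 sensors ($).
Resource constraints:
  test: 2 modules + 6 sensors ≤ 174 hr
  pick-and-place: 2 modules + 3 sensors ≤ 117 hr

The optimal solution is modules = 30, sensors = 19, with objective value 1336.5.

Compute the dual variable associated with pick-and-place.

2.5

At the optimum: test uses 174 of 174 (binding); pick-and-place uses 117 of 117 (binding).
From A_Bᵀ y = c: 2·y_test + 2·y_pick-and-place = 17; 6·y_test + 3·y_pick-and-place = 43.5.
Solving: y_test = 6, y_pick-and-place = 2.5.
Shadow price of pick-and-place = 2.5.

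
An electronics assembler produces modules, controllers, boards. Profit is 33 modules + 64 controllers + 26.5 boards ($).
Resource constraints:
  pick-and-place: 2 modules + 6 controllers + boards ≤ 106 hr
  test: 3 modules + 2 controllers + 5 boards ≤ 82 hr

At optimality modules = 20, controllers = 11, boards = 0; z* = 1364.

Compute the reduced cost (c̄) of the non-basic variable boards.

Check each constraint at x*: pick-and-place 106/106 (tight); test 82/82 (tight).
The binding rows give the dual system: 2·y_pick-and-place + 3·y_test = 33 and 6·y_pick-and-place + 2·y_test = 64.
This yields shadow prices y_pick-and-place = 9, y_test = 5.
Reduced cost of boards: c₃ − yᵀa₃ = 26.5 − (9·1 + 5·5) = 26.5 − 34 = -7.5.

-7.5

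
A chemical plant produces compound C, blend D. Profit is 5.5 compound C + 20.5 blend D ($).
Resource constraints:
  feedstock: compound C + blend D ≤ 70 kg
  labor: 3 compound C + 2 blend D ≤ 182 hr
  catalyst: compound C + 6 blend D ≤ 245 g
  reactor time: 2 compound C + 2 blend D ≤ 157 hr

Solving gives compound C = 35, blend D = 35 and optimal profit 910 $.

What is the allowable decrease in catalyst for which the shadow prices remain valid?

35

Binding constraints: feedstock, catalyst. The basis is B = [[1,1],[1,6]] with det 5.
Per unit decrease in catalyst, x* moves by d = (0.2, -0.2).
The basis stays optimal until labor becomes binding; allowable decrease = 35 g.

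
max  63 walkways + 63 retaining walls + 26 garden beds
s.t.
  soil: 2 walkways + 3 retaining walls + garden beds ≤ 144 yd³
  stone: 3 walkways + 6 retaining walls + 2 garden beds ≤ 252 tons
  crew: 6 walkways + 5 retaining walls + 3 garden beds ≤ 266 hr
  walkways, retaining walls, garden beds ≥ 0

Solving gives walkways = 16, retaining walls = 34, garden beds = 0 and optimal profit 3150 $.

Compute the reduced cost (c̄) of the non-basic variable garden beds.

Binding: stone and crew. Non-binding: soil (10 unused).
By complementary slackness, y = 0 for the non-binding constraint.
From A_Bᵀ y = c: 3·y_stone + 6·y_crew = 63; 6·y_stone + 5·y_crew = 63.
Solving: y_stone = 3, y_crew = 9.
Reduced cost of garden beds: c₃ − yᵀa₃ = 26 − (3·2 + 9·3) = 26 − 33 = -7.

-7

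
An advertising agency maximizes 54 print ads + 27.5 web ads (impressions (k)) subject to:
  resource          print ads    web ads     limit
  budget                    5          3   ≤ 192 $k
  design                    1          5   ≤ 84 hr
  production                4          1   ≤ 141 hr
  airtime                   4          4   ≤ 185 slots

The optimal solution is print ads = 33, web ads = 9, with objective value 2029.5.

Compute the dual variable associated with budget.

8

At the optimum: budget uses 192 of 192 (binding); design uses 78 of 84 (slack = 6); production uses 141 of 141 (binding); airtime uses 168 of 185 (slack = 17).
By complementary slackness, y = 0 for the non-binding constraints.
Dual feasibility on the basic columns requires 5·y_budget + 4·y_production = 54, 3·y_budget + 1·y_production = 27.5.
This yields shadow prices y_budget = 8, y_production = 3.5.
Shadow price of budget = 8.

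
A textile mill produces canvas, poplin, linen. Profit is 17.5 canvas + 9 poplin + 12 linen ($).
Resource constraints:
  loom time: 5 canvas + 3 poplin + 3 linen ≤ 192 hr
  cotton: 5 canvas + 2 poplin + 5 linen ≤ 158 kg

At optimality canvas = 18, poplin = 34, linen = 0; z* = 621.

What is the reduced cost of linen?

-1.5

Check each constraint at x*: loom time 192/192 (tight); cotton 158/158 (tight).
The binding rows give the dual system: 5·y_loom time + 5·y_cotton = 17.5 and 3·y_loom time + 2·y_cotton = 9.
Solving: y_loom time = 2, y_cotton = 1.5.
Reduced cost of linen: c₃ − yᵀa₃ = 12 − (2·3 + 1.5·5) = 12 − 13.5 = -1.5.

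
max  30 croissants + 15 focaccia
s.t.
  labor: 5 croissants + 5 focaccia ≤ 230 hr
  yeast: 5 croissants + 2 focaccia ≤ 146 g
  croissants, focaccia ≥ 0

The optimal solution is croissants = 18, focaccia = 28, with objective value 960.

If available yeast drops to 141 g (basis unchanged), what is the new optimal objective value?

935

Both labor and yeast are binding at x*.
From A_Bᵀ y = c: 5·y_labor + 5·y_yeast = 30; 5·y_labor + 2·y_yeast = 15.
This yields shadow prices y_labor = 1, y_yeast = 5.
Δz = y_yeast·Δb = 5 × (-5) = -25, so new z* = 960 − 25 = 935.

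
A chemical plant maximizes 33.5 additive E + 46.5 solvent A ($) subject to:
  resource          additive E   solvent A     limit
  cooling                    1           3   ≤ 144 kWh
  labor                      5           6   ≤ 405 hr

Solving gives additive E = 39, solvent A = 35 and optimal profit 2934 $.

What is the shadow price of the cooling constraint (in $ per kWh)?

At the optimum: cooling uses 144 of 144 (binding); labor uses 405 of 405 (binding).
Dual feasibility on the basic columns requires 1·y_cooling + 5·y_labor = 33.5, 3·y_cooling + 6·y_labor = 46.5.
This yields shadow prices y_cooling = 3.5, y_labor = 6.
Shadow price of cooling = 3.5.

3.5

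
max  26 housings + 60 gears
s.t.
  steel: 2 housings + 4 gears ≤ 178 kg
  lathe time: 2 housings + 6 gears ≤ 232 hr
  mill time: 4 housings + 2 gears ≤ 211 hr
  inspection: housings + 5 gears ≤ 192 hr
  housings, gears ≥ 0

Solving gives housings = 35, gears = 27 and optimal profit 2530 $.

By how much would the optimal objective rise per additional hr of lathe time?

At the optimum: steel uses 178 of 178 (binding); lathe time uses 232 of 232 (binding); mill time uses 194 of 211 (slack = 17); inspection uses 170 of 192 (slack = 22).
Since mill time, inspection are not tight, their duals are 0.
The binding rows give the dual system: 2·y_steel + 2·y_lathe time = 26 and 4·y_steel + 6·y_lathe time = 60.
Solving: y_steel = 9, y_lathe time = 4.
Shadow price of lathe time = 4.

4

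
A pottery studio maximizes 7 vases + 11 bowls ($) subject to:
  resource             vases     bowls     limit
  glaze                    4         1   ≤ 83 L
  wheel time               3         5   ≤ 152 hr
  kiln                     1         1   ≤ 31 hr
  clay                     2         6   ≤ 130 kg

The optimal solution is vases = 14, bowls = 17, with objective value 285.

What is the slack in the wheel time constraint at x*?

25

wheel time used = 3·14 + 5·17 = 127; slack = 152 − 127 = 25.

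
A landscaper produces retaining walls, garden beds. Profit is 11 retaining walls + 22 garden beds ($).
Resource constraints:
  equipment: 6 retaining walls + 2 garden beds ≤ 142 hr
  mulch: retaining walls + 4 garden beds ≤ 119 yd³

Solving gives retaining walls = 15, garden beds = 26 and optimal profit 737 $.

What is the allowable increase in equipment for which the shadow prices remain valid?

572

Binding constraints: equipment, mulch. The basis is B = [[6,2],[1,4]] with det 22.
Per unit increase in equipment, x* moves by d = (0.1818, -0.0455).
The basis stays optimal until garden beds reaches 0; allowable increase = 572 hr.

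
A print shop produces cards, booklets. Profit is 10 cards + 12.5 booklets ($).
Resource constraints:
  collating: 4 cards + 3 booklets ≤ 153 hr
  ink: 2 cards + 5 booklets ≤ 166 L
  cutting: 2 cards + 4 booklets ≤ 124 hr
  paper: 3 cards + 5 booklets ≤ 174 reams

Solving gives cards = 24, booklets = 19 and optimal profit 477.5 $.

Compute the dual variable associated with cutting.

2

Binding: collating and cutting. Non-binding: ink (23 unused), paper (7 unused).
Since ink, paper are not tight, their duals are 0.
The binding rows give the dual system: 4·y_collating + 2·y_cutting = 10 and 3·y_collating + 4·y_cutting = 12.5.
This yields shadow prices y_collating = 1.5, y_cutting = 2.
Shadow price of cutting = 2.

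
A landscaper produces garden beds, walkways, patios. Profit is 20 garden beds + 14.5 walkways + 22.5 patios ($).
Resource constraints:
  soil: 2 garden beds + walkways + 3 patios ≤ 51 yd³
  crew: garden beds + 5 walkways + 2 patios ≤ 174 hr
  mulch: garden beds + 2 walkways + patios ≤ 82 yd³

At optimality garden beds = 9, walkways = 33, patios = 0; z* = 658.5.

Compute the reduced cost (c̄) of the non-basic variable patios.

-8

At the optimum: soil uses 51 of 51 (binding); crew uses 174 of 174 (binding); mulch uses 75 of 82 (slack = 7).
Since mulch is not tight, its dual is 0.
Dual feasibility on the basic columns requires 2·y_soil + 1·y_crew = 20, 1·y_soil + 5·y_crew = 14.5.
→ y_soil = 9.5 and y_crew = 1.
Reduced cost of patios: c₃ − yᵀa₃ = 22.5 − (9.5·3 + 1·2) = 22.5 − 30.5 = -8.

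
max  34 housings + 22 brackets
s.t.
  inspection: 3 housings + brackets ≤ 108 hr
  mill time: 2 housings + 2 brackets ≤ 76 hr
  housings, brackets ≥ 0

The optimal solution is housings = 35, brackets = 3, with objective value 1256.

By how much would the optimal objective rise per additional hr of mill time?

8

At the optimum: inspection uses 108 of 108 (binding); mill time uses 76 of 76 (binding).
Dual feasibility on the basic columns requires 3·y_inspection + 2·y_mill time = 34, 1·y_inspection + 2·y_mill time = 22.
→ y_inspection = 6 and y_mill time = 8.
Shadow price of mill time = 8.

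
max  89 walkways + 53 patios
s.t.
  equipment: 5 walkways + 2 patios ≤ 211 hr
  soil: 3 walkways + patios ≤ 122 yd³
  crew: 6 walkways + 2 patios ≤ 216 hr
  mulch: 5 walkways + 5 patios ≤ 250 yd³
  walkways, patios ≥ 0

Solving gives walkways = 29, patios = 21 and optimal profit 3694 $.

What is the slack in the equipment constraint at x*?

equipment used = 5·29 + 2·21 = 187; slack = 211 − 187 = 24.

24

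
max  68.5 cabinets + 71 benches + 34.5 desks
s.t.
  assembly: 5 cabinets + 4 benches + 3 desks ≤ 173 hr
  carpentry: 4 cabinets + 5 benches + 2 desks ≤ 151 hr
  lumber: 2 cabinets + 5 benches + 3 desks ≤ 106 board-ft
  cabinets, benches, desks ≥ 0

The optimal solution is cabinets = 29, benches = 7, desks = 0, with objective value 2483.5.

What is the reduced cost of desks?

At the optimum: assembly uses 173 of 173 (binding); carpentry uses 151 of 151 (binding); lumber uses 93 of 106 (slack = 13).
By complementary slackness, y = 0 for the non-binding constraint.
The binding rows give the dual system: 5·y_assembly + 4·y_carpentry = 68.5 and 4·y_assembly + 5·y_carpentry = 71.
This yields shadow prices y_assembly = 6.5, y_carpentry = 9.
Reduced cost of desks: c₃ − yᵀa₃ = 34.5 − (6.5·3 + 9·2) = 34.5 − 37.5 = -3.

-3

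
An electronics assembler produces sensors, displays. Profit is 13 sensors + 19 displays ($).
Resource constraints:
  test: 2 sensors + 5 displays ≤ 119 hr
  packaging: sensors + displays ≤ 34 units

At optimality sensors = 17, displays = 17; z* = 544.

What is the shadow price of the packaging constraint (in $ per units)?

Both test and packaging are binding at x*.
The binding rows give the dual system: 2·y_test + 1·y_packaging = 13 and 5·y_test + 1·y_packaging = 19.
Solving: y_test = 2, y_packaging = 9.
Shadow price of packaging = 9.

9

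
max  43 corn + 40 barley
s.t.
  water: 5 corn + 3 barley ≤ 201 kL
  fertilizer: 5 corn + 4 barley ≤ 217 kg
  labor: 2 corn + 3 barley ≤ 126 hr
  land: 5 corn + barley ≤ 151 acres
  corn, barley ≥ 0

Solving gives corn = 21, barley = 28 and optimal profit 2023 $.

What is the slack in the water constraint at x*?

12

water used = 5·21 + 3·28 = 189; slack = 201 − 189 = 12.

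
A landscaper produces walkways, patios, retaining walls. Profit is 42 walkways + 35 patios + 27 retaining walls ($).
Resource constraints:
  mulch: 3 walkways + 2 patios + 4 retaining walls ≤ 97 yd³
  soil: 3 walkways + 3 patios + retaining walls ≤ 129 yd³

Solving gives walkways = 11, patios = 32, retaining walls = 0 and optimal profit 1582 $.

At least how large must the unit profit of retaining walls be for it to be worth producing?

35

At the optimum: mulch uses 97 of 97 (binding); soil uses 129 of 129 (binding).
The binding rows give the dual system: 3·y_mulch + 3·y_soil = 42 and 2·y_mulch + 3·y_soil = 35.
→ y_mulch = 7 and y_soil = 7.
retaining walls enters the basis when its profit ≥ yᵀa₃ = 7·4 + 7·1 = 35.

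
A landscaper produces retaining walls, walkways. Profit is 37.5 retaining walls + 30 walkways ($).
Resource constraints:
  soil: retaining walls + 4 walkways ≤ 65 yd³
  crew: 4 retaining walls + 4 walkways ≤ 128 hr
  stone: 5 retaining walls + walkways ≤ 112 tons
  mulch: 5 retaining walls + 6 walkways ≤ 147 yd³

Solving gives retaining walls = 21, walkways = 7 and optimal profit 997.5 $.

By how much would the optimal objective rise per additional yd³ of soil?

Binding: stone and mulch. Non-binding: soil (16 unused), crew (16 unused).
Since soil, crew are not tight, their duals are 0.
Dual feasibility on the basic columns requires 5·y_stone + 5·y_mulch = 37.5, 1·y_stone + 6·y_mulch = 30.
This yields shadow prices y_stone = 3, y_mulch = 4.5.
Shadow price of soil = 0.

0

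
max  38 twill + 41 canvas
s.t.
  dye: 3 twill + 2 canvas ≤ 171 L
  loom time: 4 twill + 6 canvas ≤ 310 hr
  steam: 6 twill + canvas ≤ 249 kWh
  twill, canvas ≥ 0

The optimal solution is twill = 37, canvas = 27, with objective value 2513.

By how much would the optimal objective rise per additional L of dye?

Check each constraint at x*: dye 165/171 (slack 6); loom time 310/310 (tight); steam 249/249 (tight).
Slack constraints have shadow price 0 (complementary slackness).
The binding rows give the dual system: 4·y_loom time + 6·y_steam = 38 and 6·y_loom time + 1·y_steam = 41.
→ y_loom time = 6.5 and y_steam = 2.
Shadow price of dye = 0.

0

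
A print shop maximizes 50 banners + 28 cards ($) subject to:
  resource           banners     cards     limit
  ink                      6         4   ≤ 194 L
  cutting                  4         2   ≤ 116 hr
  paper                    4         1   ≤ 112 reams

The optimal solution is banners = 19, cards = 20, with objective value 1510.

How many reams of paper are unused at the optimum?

16

paper used = 4·19 + 1·20 = 96; slack = 112 − 96 = 16.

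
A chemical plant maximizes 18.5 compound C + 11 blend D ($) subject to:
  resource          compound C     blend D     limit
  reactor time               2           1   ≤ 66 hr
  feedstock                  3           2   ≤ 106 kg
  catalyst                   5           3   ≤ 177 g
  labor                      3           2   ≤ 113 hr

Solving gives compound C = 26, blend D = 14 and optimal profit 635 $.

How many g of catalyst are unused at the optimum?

catalyst used = 5·26 + 3·14 = 172; slack = 177 − 172 = 5.

5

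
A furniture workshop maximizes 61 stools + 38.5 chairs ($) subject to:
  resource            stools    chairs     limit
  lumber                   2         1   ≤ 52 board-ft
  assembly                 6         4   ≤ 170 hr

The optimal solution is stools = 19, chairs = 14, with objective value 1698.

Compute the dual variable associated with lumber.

Check each constraint at x*: lumber 52/52 (tight); assembly 170/170 (tight).
Dual feasibility on the basic columns requires 2·y_lumber + 6·y_assembly = 61, 1·y_lumber + 4·y_assembly = 38.5.
This yields shadow prices y_lumber = 6.5, y_assembly = 8.
Shadow price of lumber = 6.5.

6.5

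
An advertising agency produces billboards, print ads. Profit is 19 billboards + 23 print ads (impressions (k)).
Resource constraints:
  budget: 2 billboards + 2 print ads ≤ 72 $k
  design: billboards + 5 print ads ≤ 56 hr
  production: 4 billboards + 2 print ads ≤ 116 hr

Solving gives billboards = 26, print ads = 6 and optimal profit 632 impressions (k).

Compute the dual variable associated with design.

3

At the optimum: budget uses 64 of 72 (slack = 8); design uses 56 of 56 (binding); production uses 116 of 116 (binding).
Slack constraints have shadow price 0 (complementary slackness).
Dual feasibility on the basic columns requires 1·y_design + 4·y_production = 19, 5·y_design + 2·y_production = 23.
Solving: y_design = 3, y_production = 4.
Shadow price of design = 3.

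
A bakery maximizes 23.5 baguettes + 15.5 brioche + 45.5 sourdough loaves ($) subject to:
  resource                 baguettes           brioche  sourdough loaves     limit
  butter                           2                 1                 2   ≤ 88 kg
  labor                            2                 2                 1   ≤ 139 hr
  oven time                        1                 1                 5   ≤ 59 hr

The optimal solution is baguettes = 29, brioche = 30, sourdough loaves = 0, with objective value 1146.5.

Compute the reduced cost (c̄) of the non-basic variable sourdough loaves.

-8

Check each constraint at x*: butter 88/88 (tight); labor 118/139 (slack 21); oven time 59/59 (tight).
Since labor is not tight, its dual is 0.
From A_Bᵀ y = c: 2·y_butter + 1·y_oven time = 23.5; 1·y_butter + 1·y_oven time = 15.5.
Solving: y_butter = 8, y_oven time = 7.5.
Reduced cost of sourdough loaves: c₃ − yᵀa₃ = 45.5 − (8·2 + 7.5·5) = 45.5 − 53.5 = -8.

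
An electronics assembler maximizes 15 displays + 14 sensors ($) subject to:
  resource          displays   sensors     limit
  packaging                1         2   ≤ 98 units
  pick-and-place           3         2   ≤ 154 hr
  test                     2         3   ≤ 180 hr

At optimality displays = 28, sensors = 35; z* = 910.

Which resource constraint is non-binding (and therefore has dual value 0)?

test

packaging: 98/98 (binding)
pick-and-place: 154/154 (binding)
test: 161/180 (slack 19)
By complementary slackness, a constraint with positive slack has shadow price 0 → test.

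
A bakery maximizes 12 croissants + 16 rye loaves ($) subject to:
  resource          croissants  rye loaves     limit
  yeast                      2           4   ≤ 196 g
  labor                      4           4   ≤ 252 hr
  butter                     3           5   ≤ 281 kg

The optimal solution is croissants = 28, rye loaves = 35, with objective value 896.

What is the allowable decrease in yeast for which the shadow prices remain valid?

70

Binding constraints: yeast, labor. The basis is B = [[2,4],[4,4]] with det -8.
Per unit decrease in yeast, x* moves by d = (0.5, -0.5).
The basis stays optimal until rye loaves reaches 0; allowable decrease = 70 g.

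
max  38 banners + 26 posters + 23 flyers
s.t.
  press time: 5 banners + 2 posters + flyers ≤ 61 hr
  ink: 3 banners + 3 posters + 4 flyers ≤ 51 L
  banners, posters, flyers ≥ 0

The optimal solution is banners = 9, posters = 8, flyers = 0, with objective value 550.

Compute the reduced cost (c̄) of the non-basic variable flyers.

-5

At the optimum: press time uses 61 of 61 (binding); ink uses 51 of 51 (binding).
The binding rows give the dual system: 5·y_press time + 3·y_ink = 38 and 2·y_press time + 3·y_ink = 26.
→ y_press time = 4 and y_ink = 6.
Reduced cost of flyers: c₃ − yᵀa₃ = 23 − (4·1 + 6·4) = 23 − 28 = -5.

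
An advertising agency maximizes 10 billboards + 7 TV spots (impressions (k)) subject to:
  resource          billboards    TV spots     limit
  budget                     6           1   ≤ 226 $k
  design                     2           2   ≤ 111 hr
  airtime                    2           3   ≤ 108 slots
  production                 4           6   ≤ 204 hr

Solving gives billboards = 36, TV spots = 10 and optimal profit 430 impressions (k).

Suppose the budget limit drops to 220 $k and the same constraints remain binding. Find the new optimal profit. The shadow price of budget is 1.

424

Δb = -6, so new z* = 430 + (1)·(-6) = 430 − 6 = 424.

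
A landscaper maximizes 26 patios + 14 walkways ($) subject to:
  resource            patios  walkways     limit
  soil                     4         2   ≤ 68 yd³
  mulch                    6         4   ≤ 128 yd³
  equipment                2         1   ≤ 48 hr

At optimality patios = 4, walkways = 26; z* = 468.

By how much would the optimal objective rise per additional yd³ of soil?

5

Binding: soil and mulch. Non-binding: equipment (14 unused).
By complementary slackness, y = 0 for the non-binding constraint.
Dual feasibility on the basic columns requires 4·y_soil + 6·y_mulch = 26, 2·y_soil + 4·y_mulch = 14.
→ y_soil = 5 and y_mulch = 1.
Shadow price of soil = 5.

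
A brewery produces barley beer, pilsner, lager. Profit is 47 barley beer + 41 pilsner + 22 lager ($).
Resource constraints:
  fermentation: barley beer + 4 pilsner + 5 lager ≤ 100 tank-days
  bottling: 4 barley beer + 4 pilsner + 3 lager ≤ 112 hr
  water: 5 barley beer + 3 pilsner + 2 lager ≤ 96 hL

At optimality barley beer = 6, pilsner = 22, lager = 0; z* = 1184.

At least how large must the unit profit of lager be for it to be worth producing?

30

Check each constraint at x*: fermentation 94/100 (slack 6); bottling 112/112 (tight); water 96/96 (tight).
By complementary slackness, y = 0 for the non-binding constraint.
Dual feasibility on the basic columns requires 4·y_bottling + 5·y_water = 47, 4·y_bottling + 3·y_water = 41.
Solving: y_bottling = 8, y_water = 3.
lager enters the basis when its profit ≥ yᵀa₃ = 8·3 + 3·2 = 30.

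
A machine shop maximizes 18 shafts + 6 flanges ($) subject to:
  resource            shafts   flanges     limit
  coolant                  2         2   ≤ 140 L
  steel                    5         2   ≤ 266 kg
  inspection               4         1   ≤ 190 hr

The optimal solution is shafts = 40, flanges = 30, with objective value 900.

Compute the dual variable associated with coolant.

1

Check each constraint at x*: coolant 140/140 (tight); steel 260/266 (slack 6); inspection 190/190 (tight).
By complementary slackness, y = 0 for the non-binding constraint.
From A_Bᵀ y = c: 2·y_coolant + 4·y_inspection = 18; 2·y_coolant + 1·y_inspection = 6.
Solving: y_coolant = 1, y_inspection = 4.
Shadow price of coolant = 1.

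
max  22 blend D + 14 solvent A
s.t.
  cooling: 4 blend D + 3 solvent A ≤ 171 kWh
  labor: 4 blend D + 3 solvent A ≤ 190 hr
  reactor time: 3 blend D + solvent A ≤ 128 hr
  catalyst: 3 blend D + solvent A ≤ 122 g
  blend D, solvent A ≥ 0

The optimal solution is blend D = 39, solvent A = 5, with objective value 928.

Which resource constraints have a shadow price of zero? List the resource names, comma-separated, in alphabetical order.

labor, reactor time

cooling: 171/171 (binding)
labor: 171/190 (slack 19)
reactor time: 122/128 (slack 6)
catalyst: 122/122 (binding)
By complementary slackness, a constraint with positive slack has shadow price 0 → labor, reactor time.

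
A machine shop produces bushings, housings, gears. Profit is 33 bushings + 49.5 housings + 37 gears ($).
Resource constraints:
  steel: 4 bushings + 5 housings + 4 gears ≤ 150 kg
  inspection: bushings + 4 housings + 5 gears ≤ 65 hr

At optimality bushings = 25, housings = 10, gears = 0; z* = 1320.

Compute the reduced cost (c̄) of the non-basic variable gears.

-8

At the optimum: steel uses 150 of 150 (binding); inspection uses 65 of 65 (binding).
From A_Bᵀ y = c: 4·y_steel + 1·y_inspection = 33; 5·y_steel + 4·y_inspection = 49.5.
→ y_steel = 7.5 and y_inspection = 3.
Reduced cost of gears: c₃ − yᵀa₃ = 37 − (7.5·4 + 3·5) = 37 − 45 = -8.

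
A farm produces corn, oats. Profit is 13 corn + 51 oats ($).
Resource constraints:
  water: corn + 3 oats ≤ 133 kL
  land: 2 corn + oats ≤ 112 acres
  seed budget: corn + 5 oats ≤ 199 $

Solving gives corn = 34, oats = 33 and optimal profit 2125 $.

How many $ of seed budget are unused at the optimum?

seed budget used = 1·34 + 5·33 = 199; slack = 199 − 199 = 0.

0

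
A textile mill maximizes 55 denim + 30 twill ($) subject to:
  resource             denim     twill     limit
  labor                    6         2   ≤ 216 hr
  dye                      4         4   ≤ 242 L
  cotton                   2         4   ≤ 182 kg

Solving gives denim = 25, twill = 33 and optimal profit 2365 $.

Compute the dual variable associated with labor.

8

At the optimum: labor uses 216 of 216 (binding); dye uses 232 of 242 (slack = 10); cotton uses 182 of 182 (binding).
Since dye is not tight, its dual is 0.
The binding rows give the dual system: 6·y_labor + 2·y_cotton = 55 and 2·y_labor + 4·y_cotton = 30.
→ y_labor = 8 and y_cotton = 3.5.
Shadow price of labor = 8.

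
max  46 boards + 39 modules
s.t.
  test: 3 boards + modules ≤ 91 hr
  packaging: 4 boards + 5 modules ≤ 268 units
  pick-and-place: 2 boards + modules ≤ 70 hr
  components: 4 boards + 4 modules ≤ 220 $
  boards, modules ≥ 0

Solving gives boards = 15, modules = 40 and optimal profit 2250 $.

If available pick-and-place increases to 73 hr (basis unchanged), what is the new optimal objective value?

2271

Check each constraint at x*: test 85/91 (slack 6); packaging 260/268 (slack 8); pick-and-place 70/70 (tight); components 220/220 (tight).
Slack constraints have shadow price 0 (complementary slackness).
The binding rows give the dual system: 2·y_pick-and-place + 4·y_components = 46 and 1·y_pick-and-place + 4·y_components = 39.
Solving: y_pick-and-place = 7, y_components = 8.
Δz = y_pick-and-place·Δb = 7 × (3) = 21, so new z* = 2250 + 21 = 2271.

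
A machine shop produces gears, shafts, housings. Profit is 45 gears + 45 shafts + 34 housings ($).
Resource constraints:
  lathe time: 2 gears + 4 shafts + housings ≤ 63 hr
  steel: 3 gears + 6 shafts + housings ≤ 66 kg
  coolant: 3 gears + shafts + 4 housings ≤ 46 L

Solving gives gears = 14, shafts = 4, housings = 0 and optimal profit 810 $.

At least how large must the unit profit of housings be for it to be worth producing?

42

Binding: steel and coolant. Non-binding: lathe time (19 unused).
By complementary slackness, y = 0 for the non-binding constraint.
Dual feasibility on the basic columns requires 3·y_steel + 3·y_coolant = 45, 6·y_steel + 1·y_coolant = 45.
This yields shadow prices y_steel = 6, y_coolant = 9.
housings enters the basis when its profit ≥ yᵀa₃ = 6·1 + 9·4 = 42.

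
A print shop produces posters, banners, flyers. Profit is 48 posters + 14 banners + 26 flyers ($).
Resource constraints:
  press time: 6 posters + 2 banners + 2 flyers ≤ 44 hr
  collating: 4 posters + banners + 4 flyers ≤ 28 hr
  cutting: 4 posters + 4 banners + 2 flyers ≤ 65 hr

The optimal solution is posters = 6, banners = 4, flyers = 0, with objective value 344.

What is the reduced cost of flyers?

-6

At the optimum: press time uses 44 of 44 (binding); collating uses 28 of 28 (binding); cutting uses 40 of 65 (slack = 25).
Slack constraints have shadow price 0 (complementary slackness).
The binding rows give the dual system: 6·y_press time + 4·y_collating = 48 and 2·y_press time + 1·y_collating = 14.
Solving: y_press time = 4, y_collating = 6.
Reduced cost of flyers: c₃ − yᵀa₃ = 26 − (4·2 + 6·4) = 26 − 32 = -6.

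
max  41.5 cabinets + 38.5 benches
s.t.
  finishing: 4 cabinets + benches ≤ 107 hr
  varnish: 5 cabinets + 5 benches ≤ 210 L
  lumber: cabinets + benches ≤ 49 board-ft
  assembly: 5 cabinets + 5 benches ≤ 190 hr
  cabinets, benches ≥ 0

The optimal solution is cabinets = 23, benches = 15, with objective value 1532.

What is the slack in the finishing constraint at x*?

finishing used = 4·23 + 1·15 = 107; slack = 107 − 107 = 0.

0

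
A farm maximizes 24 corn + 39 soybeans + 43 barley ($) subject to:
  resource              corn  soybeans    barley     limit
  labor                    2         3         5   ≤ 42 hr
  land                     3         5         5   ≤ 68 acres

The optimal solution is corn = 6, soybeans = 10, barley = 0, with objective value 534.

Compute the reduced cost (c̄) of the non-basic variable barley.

At the optimum: labor uses 42 of 42 (binding); land uses 68 of 68 (binding).
Dual feasibility on the basic columns requires 2·y_labor + 3·y_land = 24, 3·y_labor + 5·y_land = 39.
Solving: y_labor = 3, y_land = 6.
Reduced cost of barley: c₃ − yᵀa₃ = 43 − (3·5 + 6·5) = 43 − 45 = -2.

-2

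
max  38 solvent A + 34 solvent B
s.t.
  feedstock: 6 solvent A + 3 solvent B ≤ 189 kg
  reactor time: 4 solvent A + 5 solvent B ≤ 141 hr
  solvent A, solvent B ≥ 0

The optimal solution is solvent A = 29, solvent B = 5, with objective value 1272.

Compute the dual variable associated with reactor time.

5

Check each constraint at x*: feedstock 189/189 (tight); reactor time 141/141 (tight).
Dual feasibility on the basic columns requires 6·y_feedstock + 4·y_reactor time = 38, 3·y_feedstock + 5·y_reactor time = 34.
Solving: y_feedstock = 3, y_reactor time = 5.
Shadow price of reactor time = 5.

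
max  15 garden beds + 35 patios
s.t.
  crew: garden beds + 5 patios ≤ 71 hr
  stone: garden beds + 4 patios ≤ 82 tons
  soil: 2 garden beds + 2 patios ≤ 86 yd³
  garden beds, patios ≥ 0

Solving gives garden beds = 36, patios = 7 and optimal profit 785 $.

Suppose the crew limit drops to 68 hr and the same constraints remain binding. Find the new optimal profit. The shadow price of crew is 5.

Δb = -3, so new z* = 785 + (5)·(-3) = 785 − 15 = 770.

770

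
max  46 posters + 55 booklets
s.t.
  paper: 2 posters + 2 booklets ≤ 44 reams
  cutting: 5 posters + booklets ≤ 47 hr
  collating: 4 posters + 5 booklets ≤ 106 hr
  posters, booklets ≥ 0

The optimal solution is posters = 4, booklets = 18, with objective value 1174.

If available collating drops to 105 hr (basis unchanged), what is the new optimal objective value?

1165

Binding: paper and collating. Non-binding: cutting (9 unused).
Since cutting is not tight, its dual is 0.
Dual feasibility on the basic columns requires 2·y_paper + 4·y_collating = 46, 2·y_paper + 5·y_collating = 55.
Solving: y_paper = 5, y_collating = 9.
Δz = y_collating·Δb = 9 × (-1) = -9, so new z* = 1174 − 9 = 1165.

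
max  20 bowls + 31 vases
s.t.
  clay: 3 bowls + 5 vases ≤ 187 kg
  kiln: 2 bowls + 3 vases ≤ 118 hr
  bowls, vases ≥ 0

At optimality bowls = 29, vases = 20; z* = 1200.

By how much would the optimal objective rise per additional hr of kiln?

7

Check each constraint at x*: clay 187/187 (tight); kiln 118/118 (tight).
From A_Bᵀ y = c: 3·y_clay + 2·y_kiln = 20; 5·y_clay + 3·y_kiln = 31.
Solving: y_clay = 2, y_kiln = 7.
Shadow price of kiln = 7.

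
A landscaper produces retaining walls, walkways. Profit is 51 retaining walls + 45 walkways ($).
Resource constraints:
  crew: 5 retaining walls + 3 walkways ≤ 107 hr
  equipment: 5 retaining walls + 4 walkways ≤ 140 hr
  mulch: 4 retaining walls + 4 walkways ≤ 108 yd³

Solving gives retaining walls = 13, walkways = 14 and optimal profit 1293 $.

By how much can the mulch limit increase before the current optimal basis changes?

30.4

Binding constraints: crew, mulch. The basis is B = [[5,3],[4,4]] with det 8.
Per unit increase in mulch, x* moves by d = (-0.375, 0.625).
The basis stays optimal until equipment becomes binding; allowable increase = 30.4 yd³.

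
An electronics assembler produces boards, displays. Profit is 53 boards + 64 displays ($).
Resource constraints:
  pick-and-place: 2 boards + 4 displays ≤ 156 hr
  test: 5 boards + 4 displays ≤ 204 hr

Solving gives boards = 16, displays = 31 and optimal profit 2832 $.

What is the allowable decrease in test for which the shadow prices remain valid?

Binding constraints: pick-and-place, test. The basis is B = [[2,4],[5,4]] with det -12.
Per unit decrease in test, x* moves by d = (-0.3333, 0.1667).
The basis stays optimal until boards reaches 0; allowable decrease = 48 hr.

48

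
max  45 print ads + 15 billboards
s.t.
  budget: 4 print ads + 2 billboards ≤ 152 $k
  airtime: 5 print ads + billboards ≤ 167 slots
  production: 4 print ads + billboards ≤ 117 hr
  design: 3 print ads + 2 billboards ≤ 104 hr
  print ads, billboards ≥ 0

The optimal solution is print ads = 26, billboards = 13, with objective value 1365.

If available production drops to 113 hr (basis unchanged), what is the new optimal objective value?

Binding: production and design. Non-binding: budget (22 unused), airtime (24 unused).
Since budget, airtime are not tight, their duals are 0.
Dual feasibility on the basic columns requires 4·y_production + 3·y_design = 45, 1·y_production + 2·y_design = 15.
This yields shadow prices y_production = 9, y_design = 3.
Δz = y_production·Δb = 9 × (-4) = -36, so new z* = 1365 − 36 = 1329.

1329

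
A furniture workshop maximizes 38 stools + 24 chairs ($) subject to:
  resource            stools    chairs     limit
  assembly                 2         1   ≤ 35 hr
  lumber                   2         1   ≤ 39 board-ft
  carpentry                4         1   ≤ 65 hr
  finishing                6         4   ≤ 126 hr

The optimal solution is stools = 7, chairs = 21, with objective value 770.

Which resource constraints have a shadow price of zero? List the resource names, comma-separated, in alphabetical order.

assembly: 35/35 (binding)
lumber: 35/39 (slack 4)
carpentry: 49/65 (slack 16)
finishing: 126/126 (binding)
By complementary slackness, a constraint with positive slack has shadow price 0 → carpentry, lumber.

carpentry, lumber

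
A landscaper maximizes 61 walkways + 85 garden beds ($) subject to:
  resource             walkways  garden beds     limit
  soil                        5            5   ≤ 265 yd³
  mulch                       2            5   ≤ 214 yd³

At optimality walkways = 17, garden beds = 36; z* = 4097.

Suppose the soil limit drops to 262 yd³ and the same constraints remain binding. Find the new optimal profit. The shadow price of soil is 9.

4070

Δb = -3, so new z* = 4097 + (9)·(-3) = 4097 − 27 = 4070.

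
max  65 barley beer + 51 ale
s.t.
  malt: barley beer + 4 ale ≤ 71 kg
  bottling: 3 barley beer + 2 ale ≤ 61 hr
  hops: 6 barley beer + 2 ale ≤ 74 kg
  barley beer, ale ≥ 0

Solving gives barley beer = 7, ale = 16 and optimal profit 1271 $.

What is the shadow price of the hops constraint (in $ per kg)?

Binding: malt and hops. Non-binding: bottling (8 unused).
Slack constraints have shadow price 0 (complementary slackness).
From A_Bᵀ y = c: 1·y_malt + 6·y_hops = 65; 4·y_malt + 2·y_hops = 51.
This yields shadow prices y_malt = 8, y_hops = 9.5.
Shadow price of hops = 9.5.

9.5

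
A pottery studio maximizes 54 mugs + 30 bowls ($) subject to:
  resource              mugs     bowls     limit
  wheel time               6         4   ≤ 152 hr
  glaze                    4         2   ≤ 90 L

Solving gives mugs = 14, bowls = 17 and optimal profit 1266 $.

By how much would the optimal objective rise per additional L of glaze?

Check each constraint at x*: wheel time 152/152 (tight); glaze 90/90 (tight).
From A_Bᵀ y = c: 6·y_wheel time + 4·y_glaze = 54; 4·y_wheel time + 2·y_glaze = 30.
Solving: y_wheel time = 3, y_glaze = 9.
Shadow price of glaze = 9.

9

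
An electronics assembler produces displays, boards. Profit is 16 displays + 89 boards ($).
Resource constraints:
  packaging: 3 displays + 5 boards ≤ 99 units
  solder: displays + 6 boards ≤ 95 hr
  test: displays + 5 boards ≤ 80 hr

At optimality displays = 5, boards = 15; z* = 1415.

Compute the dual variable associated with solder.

9

Check each constraint at x*: packaging 90/99 (slack 9); solder 95/95 (tight); test 80/80 (tight).
Since packaging is not tight, its dual is 0.
The binding rows give the dual system: 1·y_solder + 1·y_test = 16 and 6·y_solder + 5·y_test = 89.
Solving: y_solder = 9, y_test = 7.
Shadow price of solder = 9.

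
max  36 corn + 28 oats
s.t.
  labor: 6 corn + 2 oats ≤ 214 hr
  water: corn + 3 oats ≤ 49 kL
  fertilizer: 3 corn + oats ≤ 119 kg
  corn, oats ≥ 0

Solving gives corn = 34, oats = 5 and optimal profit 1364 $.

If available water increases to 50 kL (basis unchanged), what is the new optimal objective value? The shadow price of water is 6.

Δb = 1, so new z* = 1364 + (6)·(1) = 1364 + 6 = 1370.

1370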